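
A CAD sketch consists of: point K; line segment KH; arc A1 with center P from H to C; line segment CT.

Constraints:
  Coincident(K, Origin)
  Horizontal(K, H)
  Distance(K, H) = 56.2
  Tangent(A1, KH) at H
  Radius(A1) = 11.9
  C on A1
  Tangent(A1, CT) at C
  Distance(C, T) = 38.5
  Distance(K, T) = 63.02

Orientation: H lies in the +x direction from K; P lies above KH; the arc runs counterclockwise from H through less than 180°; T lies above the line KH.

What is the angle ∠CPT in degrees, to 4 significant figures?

72.82°

Checks: K = (0.00, 0.00) ✓; ∠(PH, HK) = 90.00° ✓; |PC| = 11.90 ✓; ∠(PC, CT) = 90.00° ✓; |CT| = 38.50 ✓; |KT| = 63.02 ✓.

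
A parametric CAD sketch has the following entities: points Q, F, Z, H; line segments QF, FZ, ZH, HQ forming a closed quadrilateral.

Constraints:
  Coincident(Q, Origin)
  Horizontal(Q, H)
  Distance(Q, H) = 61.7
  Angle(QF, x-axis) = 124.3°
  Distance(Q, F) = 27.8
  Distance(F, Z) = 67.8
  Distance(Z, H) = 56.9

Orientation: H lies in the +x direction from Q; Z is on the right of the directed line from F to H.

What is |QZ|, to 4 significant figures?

40.17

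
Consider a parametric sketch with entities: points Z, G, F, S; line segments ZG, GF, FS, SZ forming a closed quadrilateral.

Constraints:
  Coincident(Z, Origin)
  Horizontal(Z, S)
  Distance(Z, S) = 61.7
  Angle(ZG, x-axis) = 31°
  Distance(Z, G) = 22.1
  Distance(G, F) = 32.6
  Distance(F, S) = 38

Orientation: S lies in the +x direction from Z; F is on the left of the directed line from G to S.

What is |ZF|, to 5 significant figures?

54.459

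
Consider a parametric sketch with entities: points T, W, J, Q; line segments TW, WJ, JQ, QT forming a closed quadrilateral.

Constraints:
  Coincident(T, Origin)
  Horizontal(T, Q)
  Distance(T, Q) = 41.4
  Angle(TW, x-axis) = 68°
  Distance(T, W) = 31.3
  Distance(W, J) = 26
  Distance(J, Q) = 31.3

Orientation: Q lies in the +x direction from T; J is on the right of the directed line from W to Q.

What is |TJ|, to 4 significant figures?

10.70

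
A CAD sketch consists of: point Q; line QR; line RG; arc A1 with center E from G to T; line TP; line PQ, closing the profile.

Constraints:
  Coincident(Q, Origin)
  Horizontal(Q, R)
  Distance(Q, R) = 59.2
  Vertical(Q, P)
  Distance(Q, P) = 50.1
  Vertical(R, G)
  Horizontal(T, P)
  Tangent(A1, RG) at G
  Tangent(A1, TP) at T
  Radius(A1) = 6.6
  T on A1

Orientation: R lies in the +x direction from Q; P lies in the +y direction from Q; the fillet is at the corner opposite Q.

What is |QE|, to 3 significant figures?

68.3

Q is at the origin; QR is horizontal with |QR| = 59.2 and R on the +x side, so R = (59.2, 0.00). Q and P share the same x with |QP| = 50.1 and P on the +y side, so P = (0.00, 50.1). The virtual corner opposite Q is at (59.2, 50.1). Since A1 is tangent to RG there, EG ⟂ RG and tangency of A1 to TP means the radius ET is perpendicular to TP, with radius 6.6, so the center E sits 6.6 in from both sides at E = (52.6, 43.5). Then |QE| = |E − Q| = 68.3.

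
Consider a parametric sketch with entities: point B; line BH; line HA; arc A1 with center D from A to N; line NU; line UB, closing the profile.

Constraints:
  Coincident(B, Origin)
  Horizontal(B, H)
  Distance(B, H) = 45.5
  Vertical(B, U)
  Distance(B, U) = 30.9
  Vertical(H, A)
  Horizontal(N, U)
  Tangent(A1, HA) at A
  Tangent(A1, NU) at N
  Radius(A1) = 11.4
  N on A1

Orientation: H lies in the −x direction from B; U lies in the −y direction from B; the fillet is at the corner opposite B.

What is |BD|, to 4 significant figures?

39.28

BU is vertical with |BU| = 30.9 and U on the −y side, so U = (0.000, -30.90). The virtual corner opposite B is at (-45.50, -30.90). Tangency of A1 to HA means the radius DA is perpendicular to HA and the tangent condition forces DN to be normal to NU, with radius 11.4, so the center D sits 11.4 in from both sides at D = (-34.10, -19.50). Then |BD| = |D − B| = 39.28.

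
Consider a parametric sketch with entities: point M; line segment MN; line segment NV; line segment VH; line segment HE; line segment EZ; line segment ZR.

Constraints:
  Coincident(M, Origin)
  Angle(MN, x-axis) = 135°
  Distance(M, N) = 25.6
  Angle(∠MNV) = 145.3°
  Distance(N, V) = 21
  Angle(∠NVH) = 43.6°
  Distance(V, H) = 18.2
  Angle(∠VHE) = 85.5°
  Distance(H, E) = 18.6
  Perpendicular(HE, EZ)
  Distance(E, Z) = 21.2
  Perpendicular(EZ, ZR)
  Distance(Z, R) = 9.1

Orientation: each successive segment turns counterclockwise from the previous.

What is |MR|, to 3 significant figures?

45.4

M is at the origin; MN runs at 135.0° with length 25.6, so N = (-18.1, 18.1). ∠MNV = 145.3° gives NV at 170° from the x-axis; with |NV| = 21.0, V = (-38.8, 21.9). ∠NVH = 43.6° gives VH at -53.9° from the x-axis; with |VH| = 18.2, H = (-28.0, 7.15). ∠VHE = 85.5° gives HE at 40.6° from the x-axis; with |HE| = 18.6, E = (-13.9, 19.3). HE is perpendicular to EZ, so EZ runs at 131°; with |EZ| = 21.2, Z = (-27.7, 35.4). EZ is perpendicular to ZR, so ZR runs at -139°; with |ZR| = 9.1, R = (-34.6, 29.4). Then |MR| = |R − M| = 45.4.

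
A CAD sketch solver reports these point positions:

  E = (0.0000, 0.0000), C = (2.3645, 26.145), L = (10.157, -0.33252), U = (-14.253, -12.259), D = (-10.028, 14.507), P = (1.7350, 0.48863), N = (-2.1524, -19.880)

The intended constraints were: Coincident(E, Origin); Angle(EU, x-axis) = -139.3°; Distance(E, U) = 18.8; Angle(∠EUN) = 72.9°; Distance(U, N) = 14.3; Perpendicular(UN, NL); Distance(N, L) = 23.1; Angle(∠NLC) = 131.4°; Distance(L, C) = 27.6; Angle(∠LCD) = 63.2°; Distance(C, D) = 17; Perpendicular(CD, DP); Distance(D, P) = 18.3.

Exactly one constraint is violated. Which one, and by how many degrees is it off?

Perpendicular(CD, DP) — off by 3.20°.

E = (0.00, 0.00) ✓; EU at -139.3° ✓; |EU| = 18.80 ✓; ∠EUN = 72.90° ✓; |UN| = 14.30 ✓; ∠(UN, NL) = 90.00° ✓; |NL| = 23.10 ✓; ∠NLC = 131.4° ✓; |LC| = 27.60 ✓; ∠LCD = 63.20° ✓; |CD| = 17.00 ✓; ∠(CD, DP) = 86.80° ✗; |DP| = 18.30 ✓.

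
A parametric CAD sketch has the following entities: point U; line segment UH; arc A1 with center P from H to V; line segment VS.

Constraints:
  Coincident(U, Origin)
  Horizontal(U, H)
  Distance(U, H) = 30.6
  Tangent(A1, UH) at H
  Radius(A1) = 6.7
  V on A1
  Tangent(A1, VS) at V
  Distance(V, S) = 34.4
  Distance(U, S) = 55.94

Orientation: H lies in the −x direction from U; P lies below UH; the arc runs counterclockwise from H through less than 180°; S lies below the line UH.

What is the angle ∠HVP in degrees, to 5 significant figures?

45.697°

U is at the origin; U and H share the same y with |UH| = 30.6 and H on the −x side, so H = (-30.600, 0.0000). A1 meets UH tangentially, so PH is at right angles to UH, so P = H + (0, -6.7) = (-30.600, -6.7000). Since PV ⟂ VS (tangency), |PS| = √(6.7² + 34.4²) = 35.046 regardless of where V sits on A1. So S lies on both circle(U, 55.94) and circle(P, 35.046); the below-UH intersection is S = (-38.135, -40.927). V is the foot of the tangent from S: V = (-37.298, -6.5370).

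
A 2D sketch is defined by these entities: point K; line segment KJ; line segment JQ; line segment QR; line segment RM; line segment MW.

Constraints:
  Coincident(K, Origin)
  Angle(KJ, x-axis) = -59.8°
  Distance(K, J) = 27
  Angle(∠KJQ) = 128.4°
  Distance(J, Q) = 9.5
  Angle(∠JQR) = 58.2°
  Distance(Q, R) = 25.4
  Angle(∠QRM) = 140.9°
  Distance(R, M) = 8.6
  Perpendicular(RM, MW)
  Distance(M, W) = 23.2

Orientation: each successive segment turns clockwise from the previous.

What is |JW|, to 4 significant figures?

19.76

K is at the origin; KJ runs at -59.8° with length 27.0, so J = (13.58, -23.34). ∠KJQ = 128.4° gives JQ at -111.4° from the x-axis; with |JQ| = 9.5, Q = (10.12, -32.18). ∠JQR = 58.2° gives QR at 126.8° from the x-axis; with |QR| = 25.4, R = (-5.100, -11.84). ∠QRM = 140.9° gives RM at 87.70° from the x-axis; with |RM| = 8.6, M = (-4.755, -3.249). RM ⟂ MW, so MW runs at -2.300°; with |MW| = 23.2, W = (18.43, -4.180). Then |JW| = |W − J| = 19.76.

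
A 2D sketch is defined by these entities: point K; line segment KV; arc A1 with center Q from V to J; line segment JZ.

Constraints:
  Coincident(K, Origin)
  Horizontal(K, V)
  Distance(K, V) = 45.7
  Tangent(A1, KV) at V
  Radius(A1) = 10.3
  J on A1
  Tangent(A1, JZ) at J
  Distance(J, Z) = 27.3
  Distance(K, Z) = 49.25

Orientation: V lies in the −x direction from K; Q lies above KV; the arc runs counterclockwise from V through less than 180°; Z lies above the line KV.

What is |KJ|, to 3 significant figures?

36.7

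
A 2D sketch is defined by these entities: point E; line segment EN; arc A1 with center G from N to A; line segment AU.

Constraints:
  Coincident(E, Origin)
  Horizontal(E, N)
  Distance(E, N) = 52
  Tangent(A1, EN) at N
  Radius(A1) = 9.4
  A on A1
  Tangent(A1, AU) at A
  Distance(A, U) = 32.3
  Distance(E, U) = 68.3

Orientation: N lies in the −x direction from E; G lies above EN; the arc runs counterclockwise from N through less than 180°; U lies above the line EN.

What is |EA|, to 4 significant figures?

44.78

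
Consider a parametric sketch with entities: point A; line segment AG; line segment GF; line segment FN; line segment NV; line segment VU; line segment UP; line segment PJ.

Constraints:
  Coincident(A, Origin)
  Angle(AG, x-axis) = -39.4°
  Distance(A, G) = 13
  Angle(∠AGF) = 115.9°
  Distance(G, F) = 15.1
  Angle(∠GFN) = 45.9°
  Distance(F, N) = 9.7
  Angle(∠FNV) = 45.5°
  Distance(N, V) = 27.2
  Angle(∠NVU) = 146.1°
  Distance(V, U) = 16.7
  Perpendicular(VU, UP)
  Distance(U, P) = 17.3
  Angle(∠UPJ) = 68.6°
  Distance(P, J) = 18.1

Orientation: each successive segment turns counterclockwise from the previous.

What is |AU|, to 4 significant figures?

51.14

A is at the origin; AG runs at -39.4° with length 13.0, so G = (10.05, -8.251). ∠AGF = 115.9° gives GF at 24.70° from the x-axis; with |GF| = 15.1, F = (23.76, -1.942). ∠GFN = 45.9° gives FN at 158.8° from the x-axis; with |FN| = 9.7, N = (14.72, 1.566). ∠FNV = 45.5° gives NV at -66.70° from the x-axis; with |NV| = 27.2, V = (25.48, -23.42). ∠NVU = 146.1° gives VU at -32.80° from the x-axis; with |VU| = 16.7, U = (39.52, -32.46). Then |AU| = |U − A| = 51.14.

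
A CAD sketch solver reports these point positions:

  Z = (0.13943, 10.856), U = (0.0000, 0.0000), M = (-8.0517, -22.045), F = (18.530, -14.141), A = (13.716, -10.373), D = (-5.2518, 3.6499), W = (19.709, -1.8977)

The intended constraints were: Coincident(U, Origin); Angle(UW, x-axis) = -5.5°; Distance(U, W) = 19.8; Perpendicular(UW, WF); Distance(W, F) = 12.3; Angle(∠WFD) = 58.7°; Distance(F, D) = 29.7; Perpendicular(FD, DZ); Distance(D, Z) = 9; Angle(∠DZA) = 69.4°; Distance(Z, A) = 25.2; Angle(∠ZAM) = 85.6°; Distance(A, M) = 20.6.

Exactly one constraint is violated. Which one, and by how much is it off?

Distance(A, M) = 20.6 — off by 4.10.

U = (0.00, 0.00) ✓; UW at -5.500° ✓; |UW| = 19.80 ✓; ∠(UW, WF) = 90.00° ✓; |WF| = 12.30 ✓; ∠WFD = 58.70° ✓; |FD| = 29.70 ✓; ∠(FD, DZ) = 90.00° ✓; |DZ| = 9.000 ✓; ∠DZA = 69.40° ✓; |ZA| = 25.20 ✓; ∠ZAM = 85.60° ✓; |AM| = 24.70 ✗.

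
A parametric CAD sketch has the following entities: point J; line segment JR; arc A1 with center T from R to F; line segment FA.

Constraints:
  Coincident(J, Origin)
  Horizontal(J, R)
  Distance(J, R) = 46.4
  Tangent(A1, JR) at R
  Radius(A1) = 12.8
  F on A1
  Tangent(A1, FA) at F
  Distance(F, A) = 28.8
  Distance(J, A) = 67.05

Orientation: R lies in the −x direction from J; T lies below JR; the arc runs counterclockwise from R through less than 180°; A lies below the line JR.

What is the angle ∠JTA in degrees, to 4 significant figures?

113.0°

J is at the origin; J and R share the same y with |JR| = 46.4 and R on the −x side, so R = (-46.40, 0.000). The tangent condition forces TR to be normal to JR, so T = R + (0, -12.8) = (-46.40, -12.80). Since TF ⟂ FA (tangency), |TA| = √(12.8² + 28.8²) = 31.52 regardless of where F sits on A1. So A lies on both circle(J, 67.05) and circle(T, 31.52); the below-JR intersection is A = (-50.56, -44.04). F is the foot of the tangent from A: F = (-58.68, -16.41).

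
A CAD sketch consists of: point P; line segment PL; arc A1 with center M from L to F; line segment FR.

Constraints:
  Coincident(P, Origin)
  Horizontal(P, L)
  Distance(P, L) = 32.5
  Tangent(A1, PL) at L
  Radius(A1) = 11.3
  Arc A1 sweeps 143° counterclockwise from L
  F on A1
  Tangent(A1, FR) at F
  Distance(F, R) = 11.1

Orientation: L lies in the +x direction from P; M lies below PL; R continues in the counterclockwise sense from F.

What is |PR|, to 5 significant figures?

43.863

P is at the origin; PL is horizontal with |PL| = 32.5 and L on the +x side, so L = (32.500, 0.0000). Tangency of A1 to PL means the radius ML is perpendicular to PL, so M = L + (0, -11.3) = (32.500, -11.300). On A1, L sits at bearing 90° from M; a 143° counterclockwise sweep puts F at bearing 233°, so F = M + 11.3·(cos 233°, sin 233°) = (25.699, -20.325). A1 meets FR tangentially, so MF is at right angles to FR, so FR runs along (−sin 233°, cos 233°); with |FR| = 11.1, R = (34.564, -27.005). Then |PR| = |R − P| = 43.863.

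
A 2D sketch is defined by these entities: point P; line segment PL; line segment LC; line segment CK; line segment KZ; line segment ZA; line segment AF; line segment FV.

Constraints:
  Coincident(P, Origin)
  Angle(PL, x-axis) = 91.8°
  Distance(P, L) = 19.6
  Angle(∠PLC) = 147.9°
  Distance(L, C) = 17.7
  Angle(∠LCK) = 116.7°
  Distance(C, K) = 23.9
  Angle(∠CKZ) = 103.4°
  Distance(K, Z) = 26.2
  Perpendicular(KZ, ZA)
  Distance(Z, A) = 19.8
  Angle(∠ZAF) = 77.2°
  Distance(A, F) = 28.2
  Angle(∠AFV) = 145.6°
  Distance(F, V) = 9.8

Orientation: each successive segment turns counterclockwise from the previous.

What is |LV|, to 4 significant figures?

32.48

P is at the origin; PL runs at 91.8° with length 19.6, so L = (-0.6157, 19.59). ∠PLC = 147.9° gives LC at 123.9° from the x-axis; with |LC| = 17.7, C = (-10.49, 34.28). ∠LCK = 116.7° gives CK at -172.8° from the x-axis; with |CK| = 23.9, K = (-34.20, 31.29). ∠CKZ = 103.4° gives KZ at -96.20° from the x-axis; with |KZ| = 26.2, Z = (-37.03, 5.239). KZ is perpendicular to ZA, so ZA runs at -6.200°; with |ZA| = 19.8, A = (-17.34, 3.101). ∠ZAF = 77.2° gives AF at 96.60° from the x-axis; with |AF| = 28.2, F = (-20.59, 31.11). ∠AFV = 145.6° gives FV at 131.0° from the x-axis; with |FV| = 9.8, V = (-27.02, 38.51). Then |LV| = |V − L| = 32.48.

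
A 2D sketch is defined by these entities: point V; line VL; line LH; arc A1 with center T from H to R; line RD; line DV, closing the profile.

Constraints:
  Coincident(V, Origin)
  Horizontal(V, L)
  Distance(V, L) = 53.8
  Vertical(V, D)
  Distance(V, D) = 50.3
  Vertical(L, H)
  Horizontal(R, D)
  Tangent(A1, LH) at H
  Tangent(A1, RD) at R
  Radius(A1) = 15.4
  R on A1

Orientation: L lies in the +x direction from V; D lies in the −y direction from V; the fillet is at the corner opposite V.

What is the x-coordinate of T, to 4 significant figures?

38.40

V is at the origin; V and L share the same y with |VL| = 53.8 and L on the +x side, so L = (53.80, 0.000). V and D share the same x with |VD| = 50.3 and D on the −y side, so D = (0.000, -50.30). The virtual corner opposite V is at (53.80, -50.30). A1 meets LH tangentially, so TH is at right angles to LH and A1 meets RD tangentially, so TR is at right angles to RD, with radius 15.4, so the center T sits 15.4 in from both sides at T = (38.40, -34.90). So T.x = 38.40.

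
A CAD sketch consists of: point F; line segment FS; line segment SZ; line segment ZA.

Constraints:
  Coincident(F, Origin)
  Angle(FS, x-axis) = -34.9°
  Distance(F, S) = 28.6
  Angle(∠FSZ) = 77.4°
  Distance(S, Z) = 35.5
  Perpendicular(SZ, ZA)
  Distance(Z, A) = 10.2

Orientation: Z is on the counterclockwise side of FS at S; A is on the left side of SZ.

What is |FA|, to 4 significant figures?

34.20

F is at the origin; FS runs at -34.9° with length 28.6, so S = 28.6·(cos -34.9°, sin -34.9°) = (23.46, -16.36). ∠FSZ = 77.4°, so SZ runs at -34.9° + (180° − 77.4°) = 67.70° from the x-axis; with |SZ| = 35.5, Z = S + 35.5·(cos 67.70°, sin 67.70°) = (36.93, 16.48). SZ ⟂ ZA; with |ZA| = 10.2 on the left of SZ, A = Z + 10.2·(-0.9252, 0.3795) = (27.49, 20.35). Then |FA| = |A − F| = 34.20.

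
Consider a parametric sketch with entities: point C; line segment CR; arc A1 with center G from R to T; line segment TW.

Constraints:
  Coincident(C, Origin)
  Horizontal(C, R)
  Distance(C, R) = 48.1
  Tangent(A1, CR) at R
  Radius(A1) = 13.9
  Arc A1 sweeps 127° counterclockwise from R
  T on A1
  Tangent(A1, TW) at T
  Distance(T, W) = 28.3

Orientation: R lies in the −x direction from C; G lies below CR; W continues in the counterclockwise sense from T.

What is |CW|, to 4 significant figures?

61.57

C is at the origin; C and R share the same y with |CR| = 48.1 and R on the −x side, so R = (-48.10, 0.000). A1 meets CR tangentially, so GR is at right angles to CR, so G = R + (0, -13.9) = (-48.10, -13.90). On A1, R sits at bearing 90° from G; a 127° counterclockwise sweep puts T at bearing 217°, so T = G + 13.9·(cos 217°, sin 217°) = (-59.20, -22.27). Since A1 is tangent to TW there, GT ⟂ TW, so TW runs along (−sin 217°, cos 217°); with |TW| = 28.3, W = (-42.17, -44.87). Then |CW| = |W − C| = 61.57.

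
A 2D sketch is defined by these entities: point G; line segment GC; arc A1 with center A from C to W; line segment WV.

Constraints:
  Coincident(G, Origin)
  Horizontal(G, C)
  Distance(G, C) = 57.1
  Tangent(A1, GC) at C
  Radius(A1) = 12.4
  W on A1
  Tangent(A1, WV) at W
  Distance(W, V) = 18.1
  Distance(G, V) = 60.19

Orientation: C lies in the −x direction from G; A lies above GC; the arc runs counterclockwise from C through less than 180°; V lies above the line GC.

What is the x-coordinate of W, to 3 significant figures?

-45.2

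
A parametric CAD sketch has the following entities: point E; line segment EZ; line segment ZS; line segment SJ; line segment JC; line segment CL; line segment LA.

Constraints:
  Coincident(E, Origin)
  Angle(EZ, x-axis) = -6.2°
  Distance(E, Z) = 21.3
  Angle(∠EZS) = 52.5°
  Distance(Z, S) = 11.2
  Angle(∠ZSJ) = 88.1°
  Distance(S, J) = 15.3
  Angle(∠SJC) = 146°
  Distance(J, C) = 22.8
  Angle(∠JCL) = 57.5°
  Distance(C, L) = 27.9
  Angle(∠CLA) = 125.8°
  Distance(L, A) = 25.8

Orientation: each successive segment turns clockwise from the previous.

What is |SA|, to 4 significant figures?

17.28

E is at the origin; EZ runs at -6.2° with length 21.3, so Z = (21.18, -2.300). ∠EZS = 52.5° gives ZS at -133.7° from the x-axis; with |ZS| = 11.2, S = (13.44, -10.40). ∠ZSJ = 88.1° gives SJ at 134.4° from the x-axis; with |SJ| = 15.3, J = (2.733, 0.5338). ∠SJC = 146.0° gives JC at 100.4° from the x-axis; with |JC| = 22.8, C = (-1.383, 22.96). ∠JCL = 57.5° gives CL at -22.10° from the x-axis; with |CL| = 27.9, L = (24.47, 12.46). ∠CLA = 125.8° gives LA at -76.30° from the x-axis; with |LA| = 25.8, A = (30.58, -12.60). Then |SA| = |A − S| = 17.28.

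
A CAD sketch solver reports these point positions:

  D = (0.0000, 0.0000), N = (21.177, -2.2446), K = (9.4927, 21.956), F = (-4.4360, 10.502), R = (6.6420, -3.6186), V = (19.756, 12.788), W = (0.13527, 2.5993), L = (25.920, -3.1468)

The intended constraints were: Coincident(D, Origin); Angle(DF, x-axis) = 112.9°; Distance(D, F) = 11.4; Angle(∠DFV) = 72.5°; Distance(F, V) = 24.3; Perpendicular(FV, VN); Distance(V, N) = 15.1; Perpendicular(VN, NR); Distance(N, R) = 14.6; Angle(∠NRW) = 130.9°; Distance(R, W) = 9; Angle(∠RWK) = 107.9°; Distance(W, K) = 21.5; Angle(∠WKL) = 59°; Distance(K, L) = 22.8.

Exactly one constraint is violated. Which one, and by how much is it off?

Distance(K, L) = 22.8 — off by 7.20.

D = (0.00, 0.00) ✓; DF at 112.9° ✓; |DF| = 11.40 ✓; ∠DFV = 72.50° ✓; |FV| = 24.30 ✓; ∠(FV, VN) = 90.00° ✓; |VN| = 15.10 ✓; ∠(VN, NR) = 90.00° ✓; |NR| = 14.60 ✓; ∠NRW = 130.9° ✓; |RW| = 9.000 ✓; ∠RWK = 107.9° ✓; |WK| = 21.50 ✓; ∠WKL = 59.00° ✓; |KL| = 30.00 ✗.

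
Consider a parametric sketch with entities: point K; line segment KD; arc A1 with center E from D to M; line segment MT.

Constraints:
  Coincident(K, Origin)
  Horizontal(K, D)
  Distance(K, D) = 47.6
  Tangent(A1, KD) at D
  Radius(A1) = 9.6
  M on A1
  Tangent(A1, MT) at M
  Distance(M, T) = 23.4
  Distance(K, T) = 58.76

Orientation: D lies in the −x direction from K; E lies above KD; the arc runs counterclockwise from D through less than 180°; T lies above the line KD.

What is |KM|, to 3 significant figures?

40.8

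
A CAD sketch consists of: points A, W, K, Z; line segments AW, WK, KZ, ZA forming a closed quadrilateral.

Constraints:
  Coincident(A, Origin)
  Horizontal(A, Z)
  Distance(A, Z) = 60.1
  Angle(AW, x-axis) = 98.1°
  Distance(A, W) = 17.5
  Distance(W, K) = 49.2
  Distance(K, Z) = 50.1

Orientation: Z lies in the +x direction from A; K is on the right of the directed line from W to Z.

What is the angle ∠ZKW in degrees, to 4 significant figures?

81.65°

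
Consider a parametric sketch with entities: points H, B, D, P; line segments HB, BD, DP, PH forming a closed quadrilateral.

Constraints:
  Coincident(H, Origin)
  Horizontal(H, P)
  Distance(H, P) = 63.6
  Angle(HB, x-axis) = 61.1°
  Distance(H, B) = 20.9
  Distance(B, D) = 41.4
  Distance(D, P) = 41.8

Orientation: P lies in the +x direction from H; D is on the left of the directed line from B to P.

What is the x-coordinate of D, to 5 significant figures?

46.447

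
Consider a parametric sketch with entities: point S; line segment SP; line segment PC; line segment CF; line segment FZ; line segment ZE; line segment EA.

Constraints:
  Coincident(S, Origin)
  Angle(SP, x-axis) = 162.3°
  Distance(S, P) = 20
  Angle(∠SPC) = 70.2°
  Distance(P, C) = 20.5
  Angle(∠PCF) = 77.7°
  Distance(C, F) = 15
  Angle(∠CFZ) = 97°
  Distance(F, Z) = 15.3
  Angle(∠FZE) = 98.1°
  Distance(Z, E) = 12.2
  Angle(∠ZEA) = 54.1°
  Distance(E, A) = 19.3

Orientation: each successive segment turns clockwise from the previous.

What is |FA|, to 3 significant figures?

3.08

S is at the origin; SP runs at 162.3° with length 20.0, so P = (-19.1, 6.08). ∠SPC = 70.2° gives PC at 52.5° from the x-axis; with |PC| = 20.5, C = (-6.57, 22.3). ∠PCF = 77.7° gives CF at -49.8° from the x-axis; with |CF| = 15.0, F = (3.11, 10.9). ∠CFZ = 97.0° gives FZ at -133° from the x-axis; with |FZ| = 15.3, Z = (-7.29, -0.339). ∠FZE = 98.1° gives ZE at 145° from the x-axis; with |ZE| = 12.2, E = (-17.3, 6.61). ∠ZEA = 54.1° gives EA at 19.4° from the x-axis; with |EA| = 19.3, A = (0.887, 13.0). Then |FA| = |A − F| = 3.08.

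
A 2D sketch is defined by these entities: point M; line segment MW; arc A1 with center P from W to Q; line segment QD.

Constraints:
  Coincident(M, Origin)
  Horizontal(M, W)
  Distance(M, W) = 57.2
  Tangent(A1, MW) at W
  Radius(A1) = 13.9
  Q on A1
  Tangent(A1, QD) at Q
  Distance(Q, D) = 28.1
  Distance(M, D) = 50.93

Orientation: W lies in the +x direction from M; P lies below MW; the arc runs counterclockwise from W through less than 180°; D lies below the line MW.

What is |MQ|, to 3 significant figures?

45.0

M is at the origin; M and W share the same y with |MW| = 57.2 and W on the +x side, so W = (57.2, 0.00). The tangent condition forces PW to be normal to MW, so P = W + (0, -13.9) = (57.2, -13.9). Since PQ ⟂ QD (tangency), |PD| = √(13.9² + 28.1²) = 31.3 regardless of where Q sits on A1. So D lies on both circle(M, 50.93) and circle(P, 31.3); the below-MW intersection is D = (35.5, -36.5). Q is the foot of the tangent from D: Q = (43.9, -9.72).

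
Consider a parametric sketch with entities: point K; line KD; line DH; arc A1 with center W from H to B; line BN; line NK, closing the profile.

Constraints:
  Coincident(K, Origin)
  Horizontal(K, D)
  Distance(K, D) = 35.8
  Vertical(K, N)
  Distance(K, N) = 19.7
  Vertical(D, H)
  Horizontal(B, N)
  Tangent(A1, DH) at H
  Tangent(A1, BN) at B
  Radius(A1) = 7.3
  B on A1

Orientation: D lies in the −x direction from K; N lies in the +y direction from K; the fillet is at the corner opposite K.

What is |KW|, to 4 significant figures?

31.08

K is at the origin; K and D share the same y with |KD| = 35.8 and D on the −x side, so D = (-35.80, 0.000). KN is vertical with |KN| = 19.7 and N on the +y side, so N = (0.000, 19.70). The virtual corner opposite K is at (-35.80, 19.70). Tangency of A1 to DH means the radius WH is perpendicular to DH and the tangent condition forces WB to be normal to BN, with radius 7.3, so the center W sits 7.3 in from both sides at W = (-28.50, 12.40). Then |KW| = |W − K| = 31.08.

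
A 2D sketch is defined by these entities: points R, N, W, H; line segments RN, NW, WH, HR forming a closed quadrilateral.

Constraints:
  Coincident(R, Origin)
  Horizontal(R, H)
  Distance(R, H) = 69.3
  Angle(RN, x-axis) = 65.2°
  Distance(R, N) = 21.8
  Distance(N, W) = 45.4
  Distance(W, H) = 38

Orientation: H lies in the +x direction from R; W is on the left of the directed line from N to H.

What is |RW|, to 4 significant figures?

62.34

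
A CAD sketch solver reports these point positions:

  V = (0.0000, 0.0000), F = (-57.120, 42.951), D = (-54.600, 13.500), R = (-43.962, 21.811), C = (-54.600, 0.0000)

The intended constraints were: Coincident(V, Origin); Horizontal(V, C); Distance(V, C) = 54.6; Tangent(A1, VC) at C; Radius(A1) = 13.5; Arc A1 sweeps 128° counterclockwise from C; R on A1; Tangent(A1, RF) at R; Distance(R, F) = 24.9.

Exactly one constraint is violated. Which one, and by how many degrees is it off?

Tangent(A1, RF) at R — off by 6.10°.

V = (0.00, 0.00) ✓; V.y = 0.00, C.y = 0.00 ✓; |VC| = 54.60 ✓; ∠(DC, CV) = 90.00° ✓; |DC| = 13.50 ✓; bearing(D→R) − bearing(D→C) = 128.0° ✓; |DR| = 13.50 ✓; ∠(DR, RF) = 96.10° ✗; |RF| = 24.90 ✓.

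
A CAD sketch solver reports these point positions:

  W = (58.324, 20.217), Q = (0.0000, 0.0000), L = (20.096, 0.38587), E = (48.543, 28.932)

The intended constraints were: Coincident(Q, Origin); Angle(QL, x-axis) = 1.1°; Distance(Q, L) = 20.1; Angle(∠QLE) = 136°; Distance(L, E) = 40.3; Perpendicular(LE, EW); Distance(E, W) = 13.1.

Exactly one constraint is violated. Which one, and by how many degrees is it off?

Perpendicular(LE, EW) — off by 3.20°.

Q = (0.00, 0.00) ✓; QL at 1.100° ✓; |QL| = 20.10 ✓; ∠QLE = 136.0° ✓; |LE| = 40.30 ✓; ∠(LE, EW) = 86.80° ✗; |EW| = 13.10 ✓.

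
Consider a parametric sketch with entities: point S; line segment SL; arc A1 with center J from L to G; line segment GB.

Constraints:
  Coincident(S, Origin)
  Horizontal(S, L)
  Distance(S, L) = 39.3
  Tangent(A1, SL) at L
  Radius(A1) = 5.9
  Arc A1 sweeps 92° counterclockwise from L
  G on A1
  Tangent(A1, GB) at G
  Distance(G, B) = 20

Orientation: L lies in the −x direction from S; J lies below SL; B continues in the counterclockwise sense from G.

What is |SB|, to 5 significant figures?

51.585

On A1, L sits at bearing 90° from J; a 92° counterclockwise sweep puts G at bearing 182°, so G = J + 5.9·(cos 182°, sin 182°) = (-45.196, -6.1059). Tangency of A1 to GB means the radius JG is perpendicular to GB, so GB runs along (−sin 182°, cos 182°); with |GB| = 20.0, B = (-44.498, -26.094). Then |SB| = |B − S| = 51.585.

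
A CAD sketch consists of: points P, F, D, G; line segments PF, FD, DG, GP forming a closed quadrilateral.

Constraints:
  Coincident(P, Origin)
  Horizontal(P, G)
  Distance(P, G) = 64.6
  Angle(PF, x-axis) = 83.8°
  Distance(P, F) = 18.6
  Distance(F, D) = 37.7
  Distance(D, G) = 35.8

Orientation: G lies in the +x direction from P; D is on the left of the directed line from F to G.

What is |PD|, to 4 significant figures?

46.50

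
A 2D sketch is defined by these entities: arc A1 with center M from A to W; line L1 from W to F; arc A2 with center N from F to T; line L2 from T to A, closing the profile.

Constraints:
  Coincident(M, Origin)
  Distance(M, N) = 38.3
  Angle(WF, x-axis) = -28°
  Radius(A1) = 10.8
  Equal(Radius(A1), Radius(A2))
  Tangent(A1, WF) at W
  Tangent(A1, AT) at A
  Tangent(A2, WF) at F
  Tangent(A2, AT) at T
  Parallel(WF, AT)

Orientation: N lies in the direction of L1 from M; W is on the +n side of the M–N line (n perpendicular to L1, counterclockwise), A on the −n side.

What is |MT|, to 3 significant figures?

39.8

The slot axis is L1's direction at -28.0°, so u = (cos -28.0°, sin -28.0°) = (0.883, -0.469) and n = (−sin -28.0°, cos -28.0°) = (0.469, 0.883). M is at the origin and N lies 38.3 along u from M, so N = 38.3·u = (33.8, -18.0). Tangency of A1 to both parallel lines with radius 10.8 puts W and A at M ± 10.8·n: W = (5.07, 9.54), A = (-5.07, -9.54). Equal radii place F and T the same way about N: F = N + 10.8·n = (38.9, -8.44), T = N − 10.8·n = (28.7, -27.5). Then |MT| = |T − M| = 39.8.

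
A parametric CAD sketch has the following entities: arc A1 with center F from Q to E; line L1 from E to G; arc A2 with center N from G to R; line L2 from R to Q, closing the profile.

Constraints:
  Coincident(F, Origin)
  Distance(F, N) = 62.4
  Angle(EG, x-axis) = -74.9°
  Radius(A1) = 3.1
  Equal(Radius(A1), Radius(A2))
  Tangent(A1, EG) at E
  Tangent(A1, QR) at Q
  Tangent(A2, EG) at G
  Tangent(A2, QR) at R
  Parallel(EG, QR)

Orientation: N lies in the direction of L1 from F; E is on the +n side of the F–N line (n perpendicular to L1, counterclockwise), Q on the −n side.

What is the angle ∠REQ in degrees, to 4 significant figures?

84.33°

The slot axis is L1's direction at -74.9°, so u = (cos -74.9°, sin -74.9°) = (0.2605, -0.9655) and n = (−sin -74.9°, cos -74.9°) = (0.9655, 0.2605). F is at the origin and N lies 62.4 along u from F, so N = 62.4·u = (16.26, -60.25). Tangency of A1 to both parallel lines with radius 3.1 puts E and Q at F ± 3.1·n: E = (2.993, 0.8076), Q = (-2.993, -0.8076). Equal radii place G and R the same way about N: G = N + 3.1·n = (19.25, -59.44), R = N − 3.1·n = (13.26, -61.05). Then cos ∠REQ = ER·EQ / (|ER||EQ|), giving 84.33°.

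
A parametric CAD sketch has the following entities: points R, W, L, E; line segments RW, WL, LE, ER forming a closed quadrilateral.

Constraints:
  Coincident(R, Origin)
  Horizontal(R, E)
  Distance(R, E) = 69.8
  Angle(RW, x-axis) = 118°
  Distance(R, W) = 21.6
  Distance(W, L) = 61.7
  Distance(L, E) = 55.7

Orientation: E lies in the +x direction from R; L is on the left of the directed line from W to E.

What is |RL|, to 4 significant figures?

65.81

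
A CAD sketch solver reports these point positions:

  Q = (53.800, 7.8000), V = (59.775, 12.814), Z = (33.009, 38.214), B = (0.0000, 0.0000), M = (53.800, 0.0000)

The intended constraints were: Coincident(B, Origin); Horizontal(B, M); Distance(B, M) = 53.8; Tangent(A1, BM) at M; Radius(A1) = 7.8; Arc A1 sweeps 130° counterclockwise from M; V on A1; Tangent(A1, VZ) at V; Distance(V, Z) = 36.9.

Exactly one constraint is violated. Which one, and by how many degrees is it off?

Tangent(A1, VZ) at V — off by 6.50°.

B = (0.00, 0.00) ✓; B.y = 0.00, M.y = 0.00 ✓; |BM| = 53.80 ✓; ∠(QM, MB) = 90.00° ✓; |QM| = 7.800 ✓; bearing(Q→V) − bearing(Q→M) = 130.0° ✓; |QV| = 7.800 ✓; ∠(QV, VZ) = 83.50° ✗; |VZ| = 36.90 ✓.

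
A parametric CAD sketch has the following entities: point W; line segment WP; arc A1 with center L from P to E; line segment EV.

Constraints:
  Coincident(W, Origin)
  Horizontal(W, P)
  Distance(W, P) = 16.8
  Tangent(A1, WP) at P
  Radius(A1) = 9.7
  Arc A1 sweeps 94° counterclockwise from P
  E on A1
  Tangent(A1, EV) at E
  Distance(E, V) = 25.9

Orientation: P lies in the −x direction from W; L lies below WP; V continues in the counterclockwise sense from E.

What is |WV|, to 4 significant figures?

43.82

W is at the origin; WP is horizontal with |WP| = 16.8 and P on the −x side, so P = (-16.80, 0.000). The tangent condition forces LP to be normal to WP, so L = P + (0, -9.7) = (-16.80, -9.700). On A1, P sits at bearing 90° from L; a 94° counterclockwise sweep puts E at bearing 184°, so E = L + 9.7·(cos 184°, sin 184°) = (-26.48, -10.38). Since A1 is tangent to EV there, LE ⟂ EV, so EV runs along (−sin 184°, cos 184°); with |EV| = 25.9, V = (-24.67, -36.21). Then |WV| = |V − W| = 43.82.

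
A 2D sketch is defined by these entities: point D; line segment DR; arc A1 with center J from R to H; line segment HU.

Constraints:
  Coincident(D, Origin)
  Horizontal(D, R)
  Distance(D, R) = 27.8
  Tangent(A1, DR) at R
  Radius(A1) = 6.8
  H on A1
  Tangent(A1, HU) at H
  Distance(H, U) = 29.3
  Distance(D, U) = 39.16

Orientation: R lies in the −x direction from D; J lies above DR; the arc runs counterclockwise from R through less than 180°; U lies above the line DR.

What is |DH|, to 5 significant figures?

21.881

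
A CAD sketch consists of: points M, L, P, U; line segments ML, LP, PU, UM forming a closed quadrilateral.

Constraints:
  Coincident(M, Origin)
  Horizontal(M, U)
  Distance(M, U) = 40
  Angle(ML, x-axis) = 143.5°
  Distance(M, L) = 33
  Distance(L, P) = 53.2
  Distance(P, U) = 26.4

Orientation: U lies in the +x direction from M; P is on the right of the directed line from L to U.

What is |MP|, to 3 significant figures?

20.2

M is at the origin; M and U share the same y with |MU| = 40.0 and U in +x, so U = (40.0, 0). ML runs at 143.5° with |ML| = 33.0, so L = (-26.5, 19.6). P is determined by |LP| = 53.2 and |PU| = 26.4 together: it lies at the intersection of circle(L, 53.2) and circle(U, 26.4). With |LU| = 69.4, the foot of the radical line on LU is 50.1 from L and the perpendicular offset is √(53.2² − 50.1²) = 18.0. Taking the right-of-LU solution: P = (16.4, -11.8).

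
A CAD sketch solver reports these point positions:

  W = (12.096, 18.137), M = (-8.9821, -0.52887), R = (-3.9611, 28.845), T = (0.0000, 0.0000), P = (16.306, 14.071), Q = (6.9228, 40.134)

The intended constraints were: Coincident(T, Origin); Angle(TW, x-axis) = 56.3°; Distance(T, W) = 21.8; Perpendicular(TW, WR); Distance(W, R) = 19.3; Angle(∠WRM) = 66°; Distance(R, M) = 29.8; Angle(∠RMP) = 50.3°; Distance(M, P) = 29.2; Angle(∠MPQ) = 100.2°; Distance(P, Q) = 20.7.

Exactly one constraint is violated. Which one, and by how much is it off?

Distance(P, Q) = 20.7 — off by 7.00.

T = (0.00, 0.00) ✓; TW at 56.30° ✓; |TW| = 21.80 ✓; ∠(TW, WR) = 90.00° ✓; |WR| = 19.30 ✓; ∠WRM = 66.00° ✓; |RM| = 29.80 ✓; ∠RMP = 50.30° ✓; |MP| = 29.20 ✓; ∠MPQ = 100.2° ✓; |PQ| = 27.70 ✗.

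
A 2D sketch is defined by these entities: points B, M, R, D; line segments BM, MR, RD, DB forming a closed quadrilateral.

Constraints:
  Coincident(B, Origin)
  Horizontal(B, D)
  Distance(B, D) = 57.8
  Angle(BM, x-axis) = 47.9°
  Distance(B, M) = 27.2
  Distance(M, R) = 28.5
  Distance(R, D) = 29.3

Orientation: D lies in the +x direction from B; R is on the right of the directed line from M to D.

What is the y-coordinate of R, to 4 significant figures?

-6.145

Checks: |MR| = 28.50 ✓; |RD| = 29.30 ✓.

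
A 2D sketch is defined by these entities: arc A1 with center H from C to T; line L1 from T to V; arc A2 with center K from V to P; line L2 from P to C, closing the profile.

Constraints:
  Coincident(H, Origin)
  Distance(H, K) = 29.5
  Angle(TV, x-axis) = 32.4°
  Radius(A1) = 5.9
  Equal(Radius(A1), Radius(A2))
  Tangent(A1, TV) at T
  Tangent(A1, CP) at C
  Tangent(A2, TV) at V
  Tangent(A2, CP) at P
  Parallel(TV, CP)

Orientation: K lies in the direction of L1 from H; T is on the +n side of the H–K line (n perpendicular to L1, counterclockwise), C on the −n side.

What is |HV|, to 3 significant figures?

30.1

The slot axis is L1's direction at 32.4°, so u = (cos 32.4°, sin 32.4°) = (0.844, 0.536) and n = (−sin 32.4°, cos 32.4°) = (-0.536, 0.844). H is at the origin and K lies 29.5 along u from H, so K = 29.5·u = (24.9, 15.8). Tangency of A1 to both parallel lines with radius 5.9 puts T and C at H ± 5.9·n: T = (-3.16, 4.98), C = (3.16, -4.98). Equal radii place V and P the same way about K: V = K + 5.9·n = (21.7, 20.8), P = K − 5.9·n = (28.1, 10.8). Then |HV| = |V − H| = 30.1.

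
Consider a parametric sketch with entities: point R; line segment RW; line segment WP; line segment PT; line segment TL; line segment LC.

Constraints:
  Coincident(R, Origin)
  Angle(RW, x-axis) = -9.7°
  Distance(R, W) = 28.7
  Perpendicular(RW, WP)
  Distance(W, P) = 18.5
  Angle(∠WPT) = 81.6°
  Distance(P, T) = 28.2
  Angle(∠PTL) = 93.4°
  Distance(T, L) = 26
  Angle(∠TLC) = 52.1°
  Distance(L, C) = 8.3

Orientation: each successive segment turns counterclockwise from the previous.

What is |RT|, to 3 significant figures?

14.4

The perpendicularity gives WP at right angles to RW, so WP runs at 80.3°; with |WP| = 18.5, P = (31.4, 13.4). ∠WPT = 81.6° gives PT at 179° from the x-axis; with |PT| = 28.2, T = (3.21, 14.0). Then |RT| = |T − R| = 14.4.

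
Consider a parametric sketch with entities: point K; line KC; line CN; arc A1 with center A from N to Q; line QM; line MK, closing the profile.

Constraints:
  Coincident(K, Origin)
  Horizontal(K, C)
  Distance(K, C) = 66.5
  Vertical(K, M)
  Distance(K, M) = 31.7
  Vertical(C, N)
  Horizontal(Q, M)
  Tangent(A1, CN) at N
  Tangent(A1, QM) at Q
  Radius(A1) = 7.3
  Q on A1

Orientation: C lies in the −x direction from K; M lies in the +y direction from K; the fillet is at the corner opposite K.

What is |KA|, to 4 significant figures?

64.03

K and M share the same x with |KM| = 31.7 and M on the +y side, so M = (0.000, 31.70). The virtual corner opposite K is at (-66.50, 31.70). A1 meets CN tangentially, so AN is at right angles to CN and A1 meets QM tangentially, so AQ is at right angles to QM, with radius 7.3, so the center A sits 7.3 in from both sides at A = (-59.20, 24.40). Then |KA| = |A − K| = 64.03.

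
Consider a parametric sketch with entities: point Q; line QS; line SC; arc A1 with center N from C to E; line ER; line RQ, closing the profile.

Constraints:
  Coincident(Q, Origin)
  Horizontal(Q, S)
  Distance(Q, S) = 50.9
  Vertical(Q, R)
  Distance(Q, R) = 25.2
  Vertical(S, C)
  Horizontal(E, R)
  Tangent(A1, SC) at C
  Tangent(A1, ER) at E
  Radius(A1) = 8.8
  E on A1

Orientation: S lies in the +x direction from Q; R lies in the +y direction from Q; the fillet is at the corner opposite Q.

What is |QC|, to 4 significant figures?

53.48

Q is at the origin; Q and S share the same y with |QS| = 50.9 and S on the +x side, so S = (50.90, 0.000). Q and R share the same x with |QR| = 25.2 and R on the +y side, so R = (0.000, 25.20). The virtual corner opposite Q is at (50.90, 25.20). Since A1 is tangent to SC there, NC ⟂ SC and since A1 is tangent to ER there, NE ⟂ ER, with radius 8.8, so the center N sits 8.8 in from both sides at N = (42.10, 16.40). That places the tangent points at C = (50.90, 16.40) on SC and E = (42.10, 25.20) on ER. Then |QC| = |C − Q| = 53.48.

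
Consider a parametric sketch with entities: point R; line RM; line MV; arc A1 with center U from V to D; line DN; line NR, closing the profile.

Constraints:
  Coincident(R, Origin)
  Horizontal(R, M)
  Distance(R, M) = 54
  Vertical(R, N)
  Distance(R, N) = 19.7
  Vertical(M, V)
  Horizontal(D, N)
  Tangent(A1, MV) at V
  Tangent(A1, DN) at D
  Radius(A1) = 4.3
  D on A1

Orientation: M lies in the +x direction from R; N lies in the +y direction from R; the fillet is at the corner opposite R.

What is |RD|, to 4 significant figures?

53.46

R is at the origin; R and M share the same y with |RM| = 54.0 and M on the +x side, so M = (54.00, 0.000). R and N share the same x with |RN| = 19.7 and N on the +y side, so N = (0.000, 19.70). The virtual corner opposite R is at (54.00, 19.70). The tangent condition forces UV to be normal to MV and the tangent condition forces UD to be normal to DN, with radius 4.3, so the center U sits 4.3 in from both sides at U = (49.70, 15.40). That places the tangent points at V = (54.00, 15.40) on MV and D = (49.70, 19.70) on DN. Then |RD| = |D − R| = 53.46.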